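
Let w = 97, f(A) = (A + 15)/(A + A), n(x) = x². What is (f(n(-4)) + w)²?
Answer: 9828225/1024 ≈ 9597.9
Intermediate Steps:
f(A) = (15 + A)/(2*A) (f(A) = (15 + A)/((2*A)) = (15 + A)*(1/(2*A)) = (15 + A)/(2*A))
(f(n(-4)) + w)² = ((15 + (-4)²)/(2*((-4)²)) + 97)² = ((½)*(15 + 16)/16 + 97)² = ((½)*(1/16)*31 + 97)² = (31/32 + 97)² = (3135/32)² = 9828225/1024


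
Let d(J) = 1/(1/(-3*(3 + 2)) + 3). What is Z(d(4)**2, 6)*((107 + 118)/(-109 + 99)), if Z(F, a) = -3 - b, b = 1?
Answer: 90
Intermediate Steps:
d(J) = 15/44 (d(J) = 1/(1/(-3*5) + 3) = 1/(1/(-15) + 3) = 1/(-1/15 + 3) = 1/(44/15) = 15/44)
Z(F, a) = -4 (Z(F, a) = -3 - 1*1 = -3 - 1 = -4)
Z(d(4)**2, 6)*((107 + 118)/(-109 + 99)) = -4*(107 + 118)/(-109 + 99) = -900/(-10) = -900*(-1)/10 = -4*(-45/2) = 90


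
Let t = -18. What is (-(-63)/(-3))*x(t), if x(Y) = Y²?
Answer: -6804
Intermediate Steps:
(-(-63)/(-3))*x(t) = -(-63)/(-3)*(-18)² = -(-63)*(-1)/3*324 = -9*7/3*324 = -21*324 = -6804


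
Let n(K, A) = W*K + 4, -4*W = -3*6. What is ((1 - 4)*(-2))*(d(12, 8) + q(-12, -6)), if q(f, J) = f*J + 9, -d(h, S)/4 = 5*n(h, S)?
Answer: -6474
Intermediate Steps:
W = 9/2 (W = -(-3)*6/4 = -1/4*(-18) = 9/2 ≈ 4.5000)
n(K, A) = 4 + 9*K/2 (n(K, A) = 9*K/2 + 4 = 4 + 9*K/2)
d(h, S) = -80 - 90*h (d(h, S) = -20*(4 + 9*h/2) = -4*(20 + 45*h/2) = -80 - 90*h)
q(f, J) = 9 + J*f (q(f, J) = J*f + 9 = 9 + J*f)
((1 - 4)*(-2))*(d(12, 8) + q(-12, -6)) = ((1 - 4)*(-2))*((-80 - 90*12) + (9 - 6*(-12))) = (-3*(-2))*((-80 - 1080) + (9 + 72)) = 6*(-1160 + 81) = 6*(-1079) = -6474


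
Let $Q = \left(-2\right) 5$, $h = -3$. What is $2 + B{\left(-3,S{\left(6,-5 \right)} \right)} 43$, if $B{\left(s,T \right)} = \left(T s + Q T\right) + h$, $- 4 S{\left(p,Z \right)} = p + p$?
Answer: $1550$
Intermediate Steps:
$Q = -10$
$S{\left(p,Z \right)} = - \frac{p}{2}$ ($S{\left(p,Z \right)} = - \frac{p + p}{4} = - \frac{2 p}{4} = - \frac{p}{2}$)
$B{\left(s,T \right)} = -3 - 10 T + T s$ ($B{\left(s,T \right)} = \left(T s - 10 T\right) - 3 = \left(- 10 T + T s\right) - 3 = -3 - 10 T + T s$)
$2 + B{\left(-3,S{\left(6,-5 \right)} \right)} 43 = 2 + \left(-3 - 10 \left(\left(- \frac{1}{2}\right) 6\right) + \left(- \frac{1}{2}\right) 6 \left(-3\right)\right) 43 = 2 + \left(-3 - -30 - -9\right) 43 = 2 + \left(-3 + 30 + 9\right) 43 = 2 + 36 \cdot 43 = 2 + 1548 = 1550$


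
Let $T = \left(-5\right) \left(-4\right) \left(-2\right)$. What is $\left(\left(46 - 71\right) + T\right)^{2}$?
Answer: $4225$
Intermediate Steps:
$T = -40$ ($T = 20 \left(-2\right) = -40$)
$\left(\left(46 - 71\right) + T\right)^{2} = \left(\left(46 - 71\right) - 40\right)^{2} = \left(-25 - 40\right)^{2} = \left(-65\right)^{2} = 4225$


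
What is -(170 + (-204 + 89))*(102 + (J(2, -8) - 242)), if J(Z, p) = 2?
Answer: 7590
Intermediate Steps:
-(170 + (-204 + 89))*(102 + (J(2, -8) - 242)) = -(170 + (-204 + 89))*(102 + (2 - 242)) = -(170 - 115)*(102 - 240) = -55*(-138) = -1*(-7590) = 7590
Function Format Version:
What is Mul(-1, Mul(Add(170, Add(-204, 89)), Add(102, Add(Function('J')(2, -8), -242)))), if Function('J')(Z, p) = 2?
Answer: 7590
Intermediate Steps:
Mul(-1, Mul(Add(170, Add(-204, 89)), Add(102, Add(Function('J')(2, -8), -242)))) = Mul(-1, Mul(Add(170, Add(-204, 89)), Add(102, Add(2, -242)))) = Mul(-1, Mul(Add(170, -115), Add(102, -240))) = Mul(-1, Mul(55, -138)) = Mul(-1, -7590) = 7590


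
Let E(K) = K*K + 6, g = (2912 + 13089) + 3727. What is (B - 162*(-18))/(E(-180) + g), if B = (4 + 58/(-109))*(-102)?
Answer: 46548/947101 ≈ 0.049148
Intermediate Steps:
g = 19728 (g = 16001 + 3727 = 19728)
E(K) = 6 + K**2 (E(K) = K**2 + 6 = 6 + K**2)
B = -38556/109 (B = (4 + 58*(-1/109))*(-102) = (4 - 58/109)*(-102) = (378/109)*(-102) = -38556/109 ≈ -353.72)
(B - 162*(-18))/(E(-180) + g) = (-38556/109 - 162*(-18))/((6 + (-180)**2) + 19728) = (-38556/109 + 2916)/((6 + 32400) + 19728) = 279288/(109*(32406 + 19728)) = (279288/109)/52134 = (279288/109)*(1/52134) = 46548/947101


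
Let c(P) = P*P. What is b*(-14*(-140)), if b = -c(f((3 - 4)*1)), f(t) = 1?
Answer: -1960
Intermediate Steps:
c(P) = P²
b = -1 (b = -1*1² = -1*1 = -1)
b*(-14*(-140)) = -(-14)*(-140) = -1*1960 = -1960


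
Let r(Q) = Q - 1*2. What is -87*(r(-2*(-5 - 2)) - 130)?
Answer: 10266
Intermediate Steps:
r(Q) = -2 + Q (r(Q) = Q - 2 = -2 + Q)
-87*(r(-2*(-5 - 2)) - 130) = -87*((-2 - 2*(-5 - 2)) - 130) = -87*((-2 - 2*(-7)) - 130) = -87*((-2 + 14) - 130) = -87*(12 - 130) = -87*(-118) = 10266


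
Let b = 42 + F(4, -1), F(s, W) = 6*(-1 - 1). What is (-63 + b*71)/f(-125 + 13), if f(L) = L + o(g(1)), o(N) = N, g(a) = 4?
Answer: -689/36 ≈ -19.139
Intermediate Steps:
F(s, W) = -12 (F(s, W) = 6*(-2) = -12)
b = 30 (b = 42 - 12 = 30)
f(L) = 4 + L (f(L) = L + 4 = 4 + L)
(-63 + b*71)/f(-125 + 13) = (-63 + 30*71)/(4 + (-125 + 13)) = (-63 + 2130)/(4 - 112) = 2067/(-108) = 2067*(-1/108) = -689/36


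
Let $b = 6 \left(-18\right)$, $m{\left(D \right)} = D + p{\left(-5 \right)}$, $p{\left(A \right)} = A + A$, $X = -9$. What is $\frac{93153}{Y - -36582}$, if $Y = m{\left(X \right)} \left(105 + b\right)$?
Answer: $\frac{31051}{12213} \approx 2.5425$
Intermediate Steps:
$p{\left(A \right)} = 2 A$
$m{\left(D \right)} = -10 + D$ ($m{\left(D \right)} = D + 2 \left(-5\right) = D - 10 = -10 + D$)
$b = -108$
$Y = 57$ ($Y = \left(-10 - 9\right) \left(105 - 108\right) = \left(-19\right) \left(-3\right) = 57$)
$\frac{93153}{Y - -36582} = \frac{93153}{57 - -36582} = \frac{93153}{57 + 36582} = \frac{93153}{36639} = 93153 \cdot \frac{1}{36639} = \frac{31051}{12213}$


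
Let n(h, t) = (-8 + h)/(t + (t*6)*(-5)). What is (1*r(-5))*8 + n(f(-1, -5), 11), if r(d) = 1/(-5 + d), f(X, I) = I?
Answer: -1211/1595 ≈ -0.75925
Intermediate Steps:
n(h, t) = -(-8 + h)/(29*t) (n(h, t) = (-8 + h)/(t + (6*t)*(-5)) = (-8 + h)/(t - 30*t) = (-8 + h)/((-29*t)) = (-8 + h)*(-1/(29*t)) = -(-8 + h)/(29*t))
(1*r(-5))*8 + n(f(-1, -5), 11) = (1/(-5 - 5))*8 + (1/29)*(8 - 1*(-5))/11 = (1/(-10))*8 + (1/29)*(1/11)*(8 + 5) = (1*(-1/10))*8 + (1/29)*(1/11)*13 = -1/10*8 + 13/319 = -4/5 + 13/319 = -1211/1595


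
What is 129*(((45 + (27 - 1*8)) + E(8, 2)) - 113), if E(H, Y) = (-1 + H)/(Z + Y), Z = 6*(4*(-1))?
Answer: -139965/22 ≈ -6362.0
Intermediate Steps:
Z = -24 (Z = 6*(-4) = -24)
E(H, Y) = (-1 + H)/(-24 + Y)
129*(((45 + (27 - 1*8)) + E(8, 2)) - 113) = 129*(((45 + (27 - 1*8)) + (-1 + 8)/(-24 + 2)) - 113) = 129*(((45 + (27 - 8)) + 7/(-22)) - 113) = 129*(((45 + 19) - 1/22*7) - 113) = 129*((64 - 7/22) - 113) = 129*(1401/22 - 113) = 129*(-1085/22) = -139965/22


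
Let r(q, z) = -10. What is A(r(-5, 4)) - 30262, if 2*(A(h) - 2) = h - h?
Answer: -30260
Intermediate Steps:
A(h) = 2 (A(h) = 2 + (h - h)/2 = 2 + (½)*0 = 2 + 0 = 2)
A(r(-5, 4)) - 30262 = 2 - 30262 = -30260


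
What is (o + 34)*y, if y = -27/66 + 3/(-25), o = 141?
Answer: -2037/22 ≈ -92.591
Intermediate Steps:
y = -291/550 (y = -27*1/66 + 3*(-1/25) = -9/22 - 3/25 = -291/550 ≈ -0.52909)
(o + 34)*y = (141 + 34)*(-291/550) = 175*(-291/550) = -2037/22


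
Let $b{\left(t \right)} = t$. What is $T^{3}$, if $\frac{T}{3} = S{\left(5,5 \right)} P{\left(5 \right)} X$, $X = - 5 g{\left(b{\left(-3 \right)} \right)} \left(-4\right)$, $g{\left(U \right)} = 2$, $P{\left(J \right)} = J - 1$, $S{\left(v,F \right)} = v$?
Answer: $13824000000$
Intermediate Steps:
$P{\left(J \right)} = -1 + J$
$X = 40$ ($X = \left(-5\right) 2 \left(-4\right) = \left(-10\right) \left(-4\right) = 40$)
$T = 2400$ ($T = 3 \cdot 5 \left(-1 + 5\right) 40 = 3 \cdot 5 \cdot 4 \cdot 40 = 3 \cdot 20 \cdot 40 = 3 \cdot 800 = 2400$)
$T^{3} = 2400^{3} = 13824000000$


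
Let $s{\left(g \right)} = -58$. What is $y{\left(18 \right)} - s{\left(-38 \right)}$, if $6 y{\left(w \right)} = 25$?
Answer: $\frac{373}{6} \approx 62.167$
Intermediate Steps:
$y{\left(w \right)} = \frac{25}{6}$ ($y{\left(w \right)} = \frac{1}{6} \cdot 25 = \frac{25}{6}$)
$y{\left(18 \right)} - s{\left(-38 \right)} = \frac{25}{6} - -58 = \frac{25}{6} + 58 = \frac{373}{6}$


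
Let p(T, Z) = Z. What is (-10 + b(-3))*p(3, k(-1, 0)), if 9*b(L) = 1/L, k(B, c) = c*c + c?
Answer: 0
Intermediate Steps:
k(B, c) = c + c**2 (k(B, c) = c**2 + c = c + c**2)
b(L) = 1/(9*L)
(-10 + b(-3))*p(3, k(-1, 0)) = (-10 + (1/9)/(-3))*(0*(1 + 0)) = (-10 + (1/9)*(-1/3))*(0*1) = (-10 - 1/27)*0 = -271/27*0 = 0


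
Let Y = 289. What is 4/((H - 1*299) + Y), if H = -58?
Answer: -1/17 ≈ -0.058824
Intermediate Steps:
4/((H - 1*299) + Y) = 4/((-58 - 1*299) + 289) = 4/((-58 - 299) + 289) = 4/(-357 + 289) = 4/(-68) = -1/68*4 = -1/17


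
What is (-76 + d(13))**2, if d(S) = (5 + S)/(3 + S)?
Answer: 358801/64 ≈ 5606.3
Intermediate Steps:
d(S) = (5 + S)/(3 + S)
(-76 + d(13))**2 = (-76 + (5 + 13)/(3 + 13))**2 = (-76 + 18/16)**2 = (-76 + (1/16)*18)**2 = (-76 + 9/8)**2 = (-599/8)**2 = 358801/64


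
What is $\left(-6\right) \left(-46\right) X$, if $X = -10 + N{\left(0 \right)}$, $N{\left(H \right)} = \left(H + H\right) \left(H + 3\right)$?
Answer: $-2760$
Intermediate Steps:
$N{\left(H \right)} = 2 H \left(3 + H\right)$
$X = -10$ ($X = -10 + 2 \cdot 0 \left(3 + 0\right) = -10 + 2 \cdot 0 \cdot 3 = -10 + 0 = -10$)
$\left(-6\right) \left(-46\right) X = \left(-6\right) \left(-46\right) \left(-10\right) = 276 \left(-10\right) = -2760$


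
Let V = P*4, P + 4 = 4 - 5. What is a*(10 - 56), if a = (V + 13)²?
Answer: -2254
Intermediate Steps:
P = -5 (P = -4 + (4 - 5) = -4 - 1 = -5)
V = -20 (V = -5*4 = -20)
a = 49 (a = (-20 + 13)² = (-7)² = 49)
a*(10 - 56) = 49*(10 - 56) = 49*(-46) = -2254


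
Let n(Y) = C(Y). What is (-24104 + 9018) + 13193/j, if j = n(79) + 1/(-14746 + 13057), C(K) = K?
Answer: -1990642003/133430 ≈ -14919.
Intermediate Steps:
n(Y) = Y
j = 133430/1689 (j = 79 + 1/(-14746 + 13057) = 79 + 1/(-1689) = 79 - 1/1689 = 133430/1689 ≈ 78.999)
(-24104 + 9018) + 13193/j = (-24104 + 9018) + 13193/(133430/1689) = -15086 + 13193*(1689/133430) = -15086 + 22282977/133430 = -1990642003/133430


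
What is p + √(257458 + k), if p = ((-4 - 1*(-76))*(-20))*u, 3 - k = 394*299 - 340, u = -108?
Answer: 155520 + 3*√15555 ≈ 1.5589e+5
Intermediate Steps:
k = -117463 (k = 3 - (394*299 - 340) = 3 - (117806 - 340) = 3 - 1*117466 = 3 - 117466 = -117463)
p = 155520 (p = ((-4 - 1*(-76))*(-20))*(-108) = ((-4 + 76)*(-20))*(-108) = (72*(-20))*(-108) = -1440*(-108) = 155520)
p + √(257458 + k) = 155520 + √(257458 - 117463) = 155520 + √139995 = 155520 + 3*√15555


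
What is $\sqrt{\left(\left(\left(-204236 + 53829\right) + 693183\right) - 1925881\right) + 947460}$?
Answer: $3 i \sqrt{48405} \approx 660.03 i$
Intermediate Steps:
$\sqrt{\left(\left(\left(-204236 + 53829\right) + 693183\right) - 1925881\right) + 947460} = \sqrt{\left(\left(-150407 + 693183\right) - 1925881\right) + 947460} = \sqrt{\left(542776 - 1925881\right) + 947460} = \sqrt{-1383105 + 947460} = \sqrt{-435645} = 3 i \sqrt{48405}$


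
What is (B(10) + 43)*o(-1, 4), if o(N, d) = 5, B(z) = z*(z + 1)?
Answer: 765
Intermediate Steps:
B(z) = z*(1 + z)
(B(10) + 43)*o(-1, 4) = (10*(1 + 10) + 43)*5 = (10*11 + 43)*5 = (110 + 43)*5 = 153*5 = 765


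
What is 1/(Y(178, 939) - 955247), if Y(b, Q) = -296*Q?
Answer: -1/1233191 ≈ -8.1090e-7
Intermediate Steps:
1/(Y(178, 939) - 955247) = 1/(-296*939 - 955247) = 1/(-277944 - 955247) = 1/(-1233191) = -1/1233191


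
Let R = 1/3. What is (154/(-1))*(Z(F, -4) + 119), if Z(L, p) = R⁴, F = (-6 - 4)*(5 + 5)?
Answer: -1484560/81 ≈ -18328.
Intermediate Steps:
F = -100 (F = -10*10 = -100)
R = ⅓ ≈ 0.33333
Z(L, p) = 1/81 (Z(L, p) = (⅓)⁴ = 1/81)
(154/(-1))*(Z(F, -4) + 119) = (154/(-1))*(1/81 + 119) = (154*(-1))*(9640/81) = -154*9640/81 = -1484560/81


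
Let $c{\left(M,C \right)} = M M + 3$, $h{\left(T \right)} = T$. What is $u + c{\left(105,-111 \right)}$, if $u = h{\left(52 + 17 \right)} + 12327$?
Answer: $23424$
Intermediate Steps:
$c{\left(M,C \right)} = 3 + M^{2}$ ($c{\left(M,C \right)} = M^{2} + 3 = 3 + M^{2}$)
$u = 12396$ ($u = \left(52 + 17\right) + 12327 = 69 + 12327 = 12396$)
$u + c{\left(105,-111 \right)} = 12396 + \left(3 + 105^{2}\right) = 12396 + \left(3 + 11025\right) = 12396 + 11028 = 23424$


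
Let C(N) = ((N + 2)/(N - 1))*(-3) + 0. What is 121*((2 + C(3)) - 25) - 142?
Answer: -7665/2 ≈ -3832.5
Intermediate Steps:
C(N) = -3*(2 + N)/(-1 + N) (C(N) = ((2 + N)/(-1 + N))*(-3) + 0 = -3*(2 + N)/(-1 + N) + 0 = -3*(2 + N)/(-1 + N))
121*((2 + C(3)) - 25) - 142 = 121*((2 + 3*(-2 - 1*3)/(-1 + 3)) - 25) - 142 = 121*((2 + 3*(-2 - 3)/2) - 25) - 142 = 121*((2 + 3*(1/2)*(-5)) - 25) - 142 = 121*((2 - 15/2) - 25) - 142 = 121*(-11/2 - 25) - 142 = 121*(-61/2) - 142 = -7381/2 - 142 = -7665/2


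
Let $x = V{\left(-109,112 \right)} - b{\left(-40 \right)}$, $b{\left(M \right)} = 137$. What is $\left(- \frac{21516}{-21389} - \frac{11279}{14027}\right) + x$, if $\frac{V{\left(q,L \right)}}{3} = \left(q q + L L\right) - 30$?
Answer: $\frac{21916177405545}{300023503} \approx 73048.0$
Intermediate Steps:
$V{\left(q,L \right)} = -90 + 3 L^{2} + 3 q^{2}$ ($V{\left(q,L \right)} = 3 \left(\left(q q + L L\right) - 30\right) = 3 \left(\left(q^{2} + L^{2}\right) - 30\right) = 3 \left(\left(L^{2} + q^{2}\right) - 30\right) = 3 \left(-30 + L^{2} + q^{2}\right) = -90 + 3 L^{2} + 3 q^{2}$)
$x = 73048$ ($x = \left(-90 + 3 \cdot 112^{2} + 3 \left(-109\right)^{2}\right) - 137 = \left(-90 + 3 \cdot 12544 + 3 \cdot 11881\right) - 137 = \left(-90 + 37632 + 35643\right) - 137 = 73185 - 137 = 73048$)
$\left(- \frac{21516}{-21389} - \frac{11279}{14027}\right) + x = \left(- \frac{21516}{-21389} - \frac{11279}{14027}\right) + 73048 = \left(\left(-21516\right) \left(- \frac{1}{21389}\right) - \frac{11279}{14027}\right) + 73048 = \left(\frac{21516}{21389} - \frac{11279}{14027}\right) + 73048 = \frac{60558401}{300023503} + 73048 = \frac{21916177405545}{300023503}$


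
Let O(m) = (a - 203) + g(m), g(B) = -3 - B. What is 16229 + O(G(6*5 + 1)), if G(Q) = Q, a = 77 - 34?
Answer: 16035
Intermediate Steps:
a = 43
O(m) = -163 - m (O(m) = (43 - 203) + (-3 - m) = -160 + (-3 - m) = -163 - m)
16229 + O(G(6*5 + 1)) = 16229 + (-163 - (6*5 + 1)) = 16229 + (-163 - (30 + 1)) = 16229 + (-163 - 1*31) = 16229 + (-163 - 31) = 16229 - 194 = 16035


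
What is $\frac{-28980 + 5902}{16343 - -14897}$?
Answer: $- \frac{1049}{1420} \approx -0.73873$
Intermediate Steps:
$\frac{-28980 + 5902}{16343 - -14897} = - \frac{23078}{16343 + 14897} = - \frac{23078}{31240} = \left(-23078\right) \frac{1}{31240} = - \frac{1049}{1420}$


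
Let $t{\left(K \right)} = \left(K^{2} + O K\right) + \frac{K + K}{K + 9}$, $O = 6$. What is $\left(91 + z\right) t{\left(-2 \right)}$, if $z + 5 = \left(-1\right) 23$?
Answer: $-540$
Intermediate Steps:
$t{\left(K \right)} = K^{2} + 6 K + \frac{2 K}{9 + K}$ ($t{\left(K \right)} = \left(K^{2} + 6 K\right) + \frac{K + K}{K + 9} = \left(K^{2} + 6 K\right) + \frac{2 K}{9 + K} = K^{2} + 6 K + \frac{2 K}{9 + K}$)
$z = -28$ ($z = -5 - 23 = -28$)
$\left(91 + z\right) t{\left(-2 \right)} = \left(91 - 28\right) \left(- \frac{2 \left(56 + \left(-2\right)^{2} + 15 \left(-2\right)\right)}{9 - 2}\right) = 63 \left(- \frac{2 \left(56 + 4 - 30\right)}{7}\right) = 63 \left(\left(-2\right) \frac{1}{7} \cdot 30\right) = 63 \left(- \frac{60}{7}\right) = -540$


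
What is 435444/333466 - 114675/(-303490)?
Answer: 1549028301/920032694 ≈ 1.6837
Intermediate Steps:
435444/333466 - 114675/(-303490) = 435444*(1/333466) - 114675*(-1/303490) = 217722/166733 + 2085/5518 = 1549028301/920032694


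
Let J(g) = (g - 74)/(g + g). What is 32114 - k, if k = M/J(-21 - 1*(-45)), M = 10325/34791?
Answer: 372429362/11597 ≈ 32114.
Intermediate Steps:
J(g) = (-74 + g)/(2*g) (J(g) = (-74 + g)/((2*g)) = (-74 + g)*(1/(2*g)) = (-74 + g)/(2*g))
M = 10325/34791 (M = 10325*(1/34791) = 10325/34791 ≈ 0.29677)
k = -3304/11597 (k = 10325/(34791*(((-74 + (-21 - 1*(-45)))/(2*(-21 - 1*(-45)))))) = 10325/(34791*(((-74 + (-21 + 45))/(2*(-21 + 45))))) = 10325/(34791*(((½)*(-74 + 24)/24))) = 10325/(34791*(((½)*(1/24)*(-50)))) = 10325/(34791*(-25/24)) = (10325/34791)*(-24/25) = -3304/11597 ≈ -0.28490)
32114 - k = 32114 - 1*(-3304/11597) = 32114 + 3304/11597 = 372429362/11597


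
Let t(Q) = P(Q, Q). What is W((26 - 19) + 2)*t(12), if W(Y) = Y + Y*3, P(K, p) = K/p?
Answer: 36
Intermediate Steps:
t(Q) = 1 (t(Q) = Q/Q = 1)
W(Y) = 4*Y (W(Y) = Y + 3*Y = 4*Y)
W((26 - 19) + 2)*t(12) = (4*((26 - 19) + 2))*1 = (4*(7 + 2))*1 = (4*9)*1 = 36*1 = 36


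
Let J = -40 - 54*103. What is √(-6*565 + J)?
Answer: 4*I*√562 ≈ 94.826*I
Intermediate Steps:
J = -5602 (J = -40 - 5562 = -5602)
√(-6*565 + J) = √(-6*565 - 5602) = √(-3390 - 5602) = √(-8992) = 4*I*√562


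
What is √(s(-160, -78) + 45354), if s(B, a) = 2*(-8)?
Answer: √45338 ≈ 212.93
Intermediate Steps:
s(B, a) = -16
√(s(-160, -78) + 45354) = √(-16 + 45354) = √45338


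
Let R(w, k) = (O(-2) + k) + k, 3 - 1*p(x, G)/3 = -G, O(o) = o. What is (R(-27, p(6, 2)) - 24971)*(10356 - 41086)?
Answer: 766498390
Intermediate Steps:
p(x, G) = 9 + 3*G (p(x, G) = 9 - (-3)*G = 9 + 3*G)
R(w, k) = -2 + 2*k (R(w, k) = (-2 + k) + k = -2 + 2*k)
(R(-27, p(6, 2)) - 24971)*(10356 - 41086) = ((-2 + 2*(9 + 3*2)) - 24971)*(10356 - 41086) = ((-2 + 2*(9 + 6)) - 24971)*(-30730) = ((-2 + 2*15) - 24971)*(-30730) = ((-2 + 30) - 24971)*(-30730) = (28 - 24971)*(-30730) = -24943*(-30730) = 766498390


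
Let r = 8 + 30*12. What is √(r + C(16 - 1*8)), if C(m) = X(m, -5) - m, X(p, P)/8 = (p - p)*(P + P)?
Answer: 6*√10 ≈ 18.974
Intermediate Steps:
X(p, P) = 0 (X(p, P) = 8*((p - p)*(P + P)) = 8*(0*(2*P)) = 8*0 = 0)
C(m) = -m (C(m) = 0 - m = -m)
r = 368 (r = 8 + 360 = 368)
√(r + C(16 - 1*8)) = √(368 - (16 - 1*8)) = √(368 - (16 - 8)) = √(368 - 1*8) = √(368 - 8) = √360 = 6*√10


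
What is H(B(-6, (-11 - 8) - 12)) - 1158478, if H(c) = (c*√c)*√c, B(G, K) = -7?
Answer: -1158429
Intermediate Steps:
H(c) = c² (H(c) = c^(3/2)*√c = c²)
H(B(-6, (-11 - 8) - 12)) - 1158478 = (-7)² - 1158478 = 49 - 1158478 = -1158429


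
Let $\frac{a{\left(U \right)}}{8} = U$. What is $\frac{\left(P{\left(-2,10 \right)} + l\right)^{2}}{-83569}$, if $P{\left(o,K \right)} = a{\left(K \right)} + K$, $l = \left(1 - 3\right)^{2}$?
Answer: $- \frac{8836}{83569} \approx -0.10573$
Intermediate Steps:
$a{\left(U \right)} = 8 U$
$l = 4$ ($l = \left(1 - 3\right)^{2} = \left(-2\right)^{2} = 4$)
$P{\left(o,K \right)} = 9 K$ ($P{\left(o,K \right)} = 8 K + K = 9 K$)
$\frac{\left(P{\left(-2,10 \right)} + l\right)^{2}}{-83569} = \frac{\left(9 \cdot 10 + 4\right)^{2}}{-83569} = \left(90 + 4\right)^{2} \left(- \frac{1}{83569}\right) = 94^{2} \left(- \frac{1}{83569}\right) = 8836 \left(- \frac{1}{83569}\right) = - \frac{8836}{83569}$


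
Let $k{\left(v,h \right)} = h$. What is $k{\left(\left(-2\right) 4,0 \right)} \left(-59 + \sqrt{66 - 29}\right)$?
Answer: $0$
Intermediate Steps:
$k{\left(\left(-2\right) 4,0 \right)} \left(-59 + \sqrt{66 - 29}\right) = 0 \left(-59 + \sqrt{66 - 29}\right) = 0 \left(-59 + \sqrt{37}\right) = 0$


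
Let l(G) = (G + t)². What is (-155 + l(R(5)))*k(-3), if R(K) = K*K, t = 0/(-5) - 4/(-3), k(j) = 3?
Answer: 4846/3 ≈ 1615.3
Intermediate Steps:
t = 4/3 (t = 0*(-⅕) - 4*(-⅓) = 0 + 4/3 = 4/3 ≈ 1.3333)
R(K) = K²
l(G) = (4/3 + G)² (l(G) = (G + 4/3)² = (4/3 + G)²)
(-155 + l(R(5)))*k(-3) = (-155 + (4 + 3*5²)²/9)*3 = (-155 + (4 + 3*25)²/9)*3 = (-155 + (4 + 75)²/9)*3 = (-155 + (⅑)*79²)*3 = (-155 + (⅑)*6241)*3 = (-155 + 6241/9)*3 = (4846/9)*3 = 4846/3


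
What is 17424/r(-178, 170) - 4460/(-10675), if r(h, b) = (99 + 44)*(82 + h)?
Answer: -47263/55510 ≈ -0.85143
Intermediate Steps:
r(h, b) = 11726 + 143*h (r(h, b) = 143*(82 + h) = 11726 + 143*h)
17424/r(-178, 170) - 4460/(-10675) = 17424/(11726 + 143*(-178)) - 4460/(-10675) = 17424/(11726 - 25454) - 4460*(-1/10675) = 17424/(-13728) + 892/2135 = 17424*(-1/13728) + 892/2135 = -33/26 + 892/2135 = -47263/55510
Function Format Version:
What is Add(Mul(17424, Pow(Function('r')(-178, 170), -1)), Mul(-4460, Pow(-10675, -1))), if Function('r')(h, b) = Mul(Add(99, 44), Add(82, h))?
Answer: Rational(-47263, 55510) ≈ -0.85143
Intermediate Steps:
Function('r')(h, b) = Add(11726, Mul(143, h)) (Function('r')(h, b) = Mul(143, Add(82, h)) = Add(11726, Mul(143, h)))
Add(Mul(17424, Pow(Function('r')(-178, 170), -1)), Mul(-4460, Pow(-10675, -1))) = Add(Mul(17424, Pow(Add(11726, Mul(143, -178)), -1)), Mul(-4460, Pow(-10675, -1))) = Add(Mul(17424, Pow(Add(11726, -25454), -1)), Mul(-4460, Rational(-1, 10675))) = Add(Mul(17424, Pow(-13728, -1)), Rational(892, 2135)) = Add(Mul(17424, Rational(-1, 13728)), Rational(892, 2135)) = Add(Rational(-33, 26), Rational(892, 2135)) = Rational(-47263, 55510)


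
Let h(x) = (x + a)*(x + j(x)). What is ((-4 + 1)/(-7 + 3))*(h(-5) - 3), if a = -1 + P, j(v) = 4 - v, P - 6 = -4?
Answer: -57/4 ≈ -14.250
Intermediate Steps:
P = 2 (P = 6 - 4 = 2)
a = 1 (a = -1 + 2 = 1)
h(x) = 4 + 4*x (h(x) = (x + 1)*(x + (4 - x)) = (1 + x)*4 = 4 + 4*x)
((-4 + 1)/(-7 + 3))*(h(-5) - 3) = ((-4 + 1)/(-7 + 3))*((4 + 4*(-5)) - 3) = (-3/(-4))*((4 - 20) - 3) = (-3*(-¼))*(-16 - 3) = (¾)*(-19) = -57/4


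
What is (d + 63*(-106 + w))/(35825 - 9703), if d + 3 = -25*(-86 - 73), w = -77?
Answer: -7557/26122 ≈ -0.28930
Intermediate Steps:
d = 3972 (d = -3 - 25*(-86 - 73) = -3 - 25*(-159) = -3 + 3975 = 3972)
(d + 63*(-106 + w))/(35825 - 9703) = (3972 + 63*(-106 - 77))/(35825 - 9703) = (3972 + 63*(-183))/26122 = (3972 - 11529)*(1/26122) = -7557*1/26122 = -7557/26122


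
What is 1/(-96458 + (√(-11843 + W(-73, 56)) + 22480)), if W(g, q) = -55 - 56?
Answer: -36989/2736378219 - I*√11954/5472756438 ≈ -1.3518e-5 - 1.9978e-8*I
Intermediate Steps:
W(g, q) = -111
1/(-96458 + (√(-11843 + W(-73, 56)) + 22480)) = 1/(-96458 + (√(-11843 - 111) + 22480)) = 1/(-96458 + (√(-11954) + 22480)) = 1/(-96458 + (I*√11954 + 22480)) = 1/(-96458 + (22480 + I*√11954)) = 1/(-73978 + I*√11954)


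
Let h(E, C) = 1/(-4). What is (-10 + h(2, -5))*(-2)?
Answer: 41/2 ≈ 20.500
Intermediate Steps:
h(E, C) = -¼
(-10 + h(2, -5))*(-2) = (-10 - ¼)*(-2) = -41/4*(-2) = 41/2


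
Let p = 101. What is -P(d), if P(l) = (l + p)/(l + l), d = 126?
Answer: -227/252 ≈ -0.90079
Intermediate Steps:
P(l) = (101 + l)/(2*l) (P(l) = (l + 101)/(l + l) = (101 + l)/((2*l)) = (101 + l)*(1/(2*l)) = (101 + l)/(2*l))
-P(d) = -(101 + 126)/(2*126) = -227/(2*126) = -1*227/252 = -227/252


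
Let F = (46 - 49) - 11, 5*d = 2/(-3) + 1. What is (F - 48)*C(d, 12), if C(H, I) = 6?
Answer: -372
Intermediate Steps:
d = 1/15 (d = (2/(-3) + 1)/5 = (-⅓*2 + 1)/5 = (-⅔ + 1)/5 = (⅕)*(⅓) = 1/15 ≈ 0.066667)
F = -14 (F = -3 - 11 = -14)
(F - 48)*C(d, 12) = (-14 - 48)*6 = -62*6 = -372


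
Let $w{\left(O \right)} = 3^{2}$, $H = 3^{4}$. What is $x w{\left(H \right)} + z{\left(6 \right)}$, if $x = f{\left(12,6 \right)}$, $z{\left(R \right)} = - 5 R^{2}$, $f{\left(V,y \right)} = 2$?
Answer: $-162$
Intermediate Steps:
$x = 2$
$H = 81$
$w{\left(O \right)} = 9$
$x w{\left(H \right)} + z{\left(6 \right)} = 2 \cdot 9 - 5 \cdot 6^{2} = 18 - 180 = -162$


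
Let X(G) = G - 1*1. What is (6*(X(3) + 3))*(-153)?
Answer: -4590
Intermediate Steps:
X(G) = -1 + G (X(G) = G - 1 = -1 + G)
(6*(X(3) + 3))*(-153) = (6*((-1 + 3) + 3))*(-153) = (6*(2 + 3))*(-153) = (6*5)*(-153) = 30*(-153) = -4590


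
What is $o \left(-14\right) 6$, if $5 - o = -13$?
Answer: $-1512$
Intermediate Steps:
$o = 18$ ($o = 5 - -13 = 5 + 13 = 18$)
$o \left(-14\right) 6 = 18 \left(-14\right) 6 = \left(-252\right) 6 = -1512$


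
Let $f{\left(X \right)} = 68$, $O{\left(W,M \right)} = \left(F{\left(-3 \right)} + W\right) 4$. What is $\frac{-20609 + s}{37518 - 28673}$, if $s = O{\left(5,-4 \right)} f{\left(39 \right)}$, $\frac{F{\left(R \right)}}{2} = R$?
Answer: $- \frac{20881}{8845} \approx -2.3608$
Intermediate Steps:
$F{\left(R \right)} = 2 R$
$O{\left(W,M \right)} = -24 + 4 W$ ($O{\left(W,M \right)} = \left(2 \left(-3\right) + W\right) 4 = \left(-6 + W\right) 4 = -24 + 4 W$)
$s = -272$ ($s = \left(-24 + 4 \cdot 5\right) 68 = \left(-24 + 20\right) 68 = \left(-4\right) 68 = -272$)
$\frac{-20609 + s}{37518 - 28673} = \frac{-20609 - 272}{37518 - 28673} = - \frac{20881}{8845}$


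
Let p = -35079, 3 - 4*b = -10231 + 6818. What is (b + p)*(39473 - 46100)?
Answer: 226809075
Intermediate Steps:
b = 854 (b = 3/4 - (-10231 + 6818)/4 = 3/4 - 1/4*(-3413) = 3/4 + 3413/4 = 854)
(b + p)*(39473 - 46100) = (854 - 35079)*(39473 - 46100) = -34225*(-6627) = 226809075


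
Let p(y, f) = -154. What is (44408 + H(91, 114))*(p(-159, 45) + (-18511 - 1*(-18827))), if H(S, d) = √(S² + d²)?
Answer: 7194096 + 162*√21277 ≈ 7.2177e+6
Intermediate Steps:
(44408 + H(91, 114))*(p(-159, 45) + (-18511 - 1*(-18827))) = (44408 + √(91² + 114²))*(-154 + (-18511 - 1*(-18827))) = (44408 + √(8281 + 12996))*(-154 + (-18511 + 18827)) = (44408 + √21277)*(-154 + 316) = (44408 + √21277)*162 = 7194096 + 162*√21277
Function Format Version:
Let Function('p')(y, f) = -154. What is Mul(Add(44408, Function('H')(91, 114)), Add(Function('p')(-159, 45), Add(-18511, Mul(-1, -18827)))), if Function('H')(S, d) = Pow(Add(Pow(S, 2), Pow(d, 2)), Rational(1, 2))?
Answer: Add(7194096, Mul(162, Pow(21277, Rational(1, 2)))) ≈ 7.2177e+6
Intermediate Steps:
Mul(Add(44408, Function('H')(91, 114)), Add(Function('p')(-159, 45), Add(-18511, Mul(-1, -18827)))) = Mul(Add(44408, Pow(Add(Pow(91, 2), Pow(114, 2)), Rational(1, 2))), Add(-154, Add(-18511, Mul(-1, -18827)))) = Mul(Add(44408, Pow(Add(8281, 12996), Rational(1, 2))), Add(-154, Add(-18511, 18827))) = Mul(Add(44408, Pow(21277, Rational(1, 2))), Add(-154, 316)) = Mul(Add(44408, Pow(21277, Rational(1, 2))), 162) = Add(7194096, Mul(162, Pow(21277, Rational(1, 2))))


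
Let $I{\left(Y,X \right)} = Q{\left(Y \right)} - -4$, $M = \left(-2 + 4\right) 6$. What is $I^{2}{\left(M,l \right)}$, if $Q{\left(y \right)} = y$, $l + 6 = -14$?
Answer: $256$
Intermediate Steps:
$l = -20$ ($l = -6 - 14 = -20$)
$M = 12$ ($M = 2 \cdot 6 = 12$)
$I{\left(Y,X \right)} = 4 + Y$ ($I{\left(Y,X \right)} = Y - -4 = Y + 4 = 4 + Y$)
$I^{2}{\left(M,l \right)} = \left(4 + 12\right)^{2} = 16^{2} = 256$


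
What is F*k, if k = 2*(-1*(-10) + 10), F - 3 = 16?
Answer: 760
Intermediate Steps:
F = 19 (F = 3 + 16 = 19)
k = 40 (k = 2*(10 + 10) = 2*20 = 40)
F*k = 19*40 = 760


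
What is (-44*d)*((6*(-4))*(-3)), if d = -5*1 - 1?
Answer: 19008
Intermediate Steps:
d = -6 (d = -5 - 1 = -6)
(-44*d)*((6*(-4))*(-3)) = (-44*(-6))*((6*(-4))*(-3)) = 264*(-24*(-3)) = 264*72 = 19008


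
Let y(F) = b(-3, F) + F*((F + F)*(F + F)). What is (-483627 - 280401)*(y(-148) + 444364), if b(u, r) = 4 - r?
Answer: 9567656762256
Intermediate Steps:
y(F) = 4 - F + 4*F³ (y(F) = (4 - F) + F*((F + F)*(F + F)) = (4 - F) + F*((2*F)*(2*F)) = (4 - F) + F*(4*F²) = (4 - F) + 4*F³ = 4 - F + 4*F³)
(-483627 - 280401)*(y(-148) + 444364) = (-483627 - 280401)*((4 - 1*(-148) + 4*(-148)³) + 444364) = -764028*((4 + 148 + 4*(-3241792)) + 444364) = -764028*((4 + 148 - 12967168) + 444364) = -764028*(-12967016 + 444364) = -764028*(-12522652) = 9567656762256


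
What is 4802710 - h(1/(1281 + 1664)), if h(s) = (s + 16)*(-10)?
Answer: 2828890432/589 ≈ 4.8029e+6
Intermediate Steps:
h(s) = -160 - 10*s (h(s) = (16 + s)*(-10) = -160 - 10*s)
4802710 - h(1/(1281 + 1664)) = 4802710 - (-160 - 10/(1281 + 1664)) = 4802710 - (-160 - 10/2945) = 4802710 - (-160 - 10*1/2945) = 4802710 - (-160 - 2/589) = 4802710 - 1*(-94242/589) = 4802710 + 94242/589 = 2828890432/589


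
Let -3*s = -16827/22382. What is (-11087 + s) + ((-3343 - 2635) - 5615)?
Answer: -507618151/22382 ≈ -22680.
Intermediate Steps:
s = 5609/22382 (s = -(-5609)/22382 = -1/3*(-16827/22382) = 5609/22382 ≈ 0.25060)
(-11087 + s) + ((-3343 - 2635) - 5615) = (-11087 + 5609/22382) + ((-3343 - 2635) - 5615) = -248143625/22382 + (-5978 - 5615) = -248143625/22382 - 11593 = -507618151/22382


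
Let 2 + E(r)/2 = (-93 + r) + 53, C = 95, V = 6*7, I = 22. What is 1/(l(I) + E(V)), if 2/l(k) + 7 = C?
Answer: 44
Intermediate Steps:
V = 42
E(r) = -84 + 2*r (E(r) = -4 + 2*((-93 + r) + 53) = -4 + 2*(-40 + r) = -4 + (-80 + 2*r) = -84 + 2*r)
l(k) = 1/44 (l(k) = 2/(-7 + 95) = 2/88 = 2*(1/88) = 1/44)
1/(l(I) + E(V)) = 1/(1/44 + (-84 + 2*42)) = 1/(1/44 + (-84 + 84)) = 1/(1/44 + 0) = 1/(1/44) = 44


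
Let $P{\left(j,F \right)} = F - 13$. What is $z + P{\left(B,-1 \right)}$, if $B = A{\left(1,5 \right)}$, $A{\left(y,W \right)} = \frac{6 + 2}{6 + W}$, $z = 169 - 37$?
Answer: $118$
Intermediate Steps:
$z = 132$ ($z = 169 - 37 = 132$)
$A{\left(y,W \right)} = \frac{8}{6 + W}$
$B = \frac{8}{11}$ ($B = \frac{8}{6 + 5} = \frac{8}{11} \approx 0.72727$)
$P{\left(j,F \right)} = -13 + F$
$z + P{\left(B,-1 \right)} = 132 - 14 = 118$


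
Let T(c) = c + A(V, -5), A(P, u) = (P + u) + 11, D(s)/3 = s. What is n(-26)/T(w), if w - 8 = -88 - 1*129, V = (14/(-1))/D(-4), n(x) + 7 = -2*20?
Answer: 282/1211 ≈ 0.23287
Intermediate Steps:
D(s) = 3*s
n(x) = -47 (n(x) = -7 - 2*20 = -7 - 40 = -47)
V = 7/6 (V = (14/(-1))/((3*(-4))) = (14*(-1))/(-12) = -14*(-1/12) = 7/6 ≈ 1.1667)
w = -209 (w = 8 + (-88 - 1*129) = 8 + (-88 - 129) = 8 - 217 = -209)
A(P, u) = 11 + P + u
T(c) = 43/6 + c (T(c) = c + (11 + 7/6 - 5) = c + 43/6 = 43/6 + c)
n(-26)/T(w) = -47/(43/6 - 209) = -47/(-1211/6) = -47*(-6/1211) = 282/1211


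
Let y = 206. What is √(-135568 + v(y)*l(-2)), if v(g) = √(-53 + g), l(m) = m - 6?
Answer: 2*√(-33892 - 6*√17) ≈ 368.33*I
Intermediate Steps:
l(m) = -6 + m
√(-135568 + v(y)*l(-2)) = √(-135568 + √(-53 + 206)*(-6 - 2)) = √(-135568 + √153*(-8)) = √(-135568 + (3*√17)*(-8)) = √(-135568 - 24*√17)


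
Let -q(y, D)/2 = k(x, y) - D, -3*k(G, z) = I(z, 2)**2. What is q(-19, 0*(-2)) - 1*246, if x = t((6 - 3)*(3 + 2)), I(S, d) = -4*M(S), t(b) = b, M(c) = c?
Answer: 10814/3 ≈ 3604.7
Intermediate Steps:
I(S, d) = -4*S
x = 15 (x = (6 - 3)*(3 + 2) = 3*5 = 15)
k(G, z) = -16*z**2/3
q(y, D) = 2*D + 32*y**2/3 (q(y, D) = -2*(-16*y**2/3 - D) = -2*(-D - 16*y**2/3) = 2*D + 32*y**2/3)
q(-19, 0*(-2)) - 1*246 = (2*(0*(-2)) + (32/3)*(-19)**2) - 1*246 = (2*0 + (32/3)*361) - 246 = (0 + 11552/3) - 246 = 11552/3 - 246 = 10814/3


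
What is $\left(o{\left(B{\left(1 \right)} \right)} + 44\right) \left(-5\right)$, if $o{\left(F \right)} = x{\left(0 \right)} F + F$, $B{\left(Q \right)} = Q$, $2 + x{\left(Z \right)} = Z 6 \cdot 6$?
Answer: $-215$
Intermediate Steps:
$x{\left(Z \right)} = -2 + 36 Z$ ($x{\left(Z \right)} = -2 + Z 6 \cdot 6 = -2 + 6 Z 6 = -2 + 36 Z$)
$o{\left(F \right)} = - F$ ($o{\left(F \right)} = \left(-2 + 36 \cdot 0\right) F + F = \left(-2 + 0\right) F + F = - 2 F + F = - F$)
$\left(o{\left(B{\left(1 \right)} \right)} + 44\right) \left(-5\right) = \left(\left(-1\right) 1 + 44\right) \left(-5\right) = \left(-1 + 44\right) \left(-5\right) = 43 \left(-5\right) = -215$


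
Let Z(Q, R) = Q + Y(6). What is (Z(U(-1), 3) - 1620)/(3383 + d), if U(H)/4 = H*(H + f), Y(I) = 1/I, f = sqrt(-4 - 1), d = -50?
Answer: -9695/19998 - 4*I*sqrt(5)/3333 ≈ -0.4848 - 0.0026836*I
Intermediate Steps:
f = I*sqrt(5) (f = sqrt(-5) = I*sqrt(5) ≈ 2.2361*I)
U(H) = 4*H*(H + I*sqrt(5)) (U(H) = 4*(H*(H + I*sqrt(5))) = 4*H*(H + I*sqrt(5)))
Z(Q, R) = 1/6 + Q (Z(Q, R) = Q + 1/6 = 1/6 + Q)
(Z(U(-1), 3) - 1620)/(3383 + d) = ((1/6 + 4*(-1)*(-1 + I*sqrt(5))) - 1620)/(3383 - 50) = ((1/6 + (4 - 4*I*sqrt(5))) - 1620)/3333 = ((25/6 - 4*I*sqrt(5)) - 1620)*(1/3333) = (-9695/6 - 4*I*sqrt(5))*(1/3333) = -9695/19998 - 4*I*sqrt(5)/3333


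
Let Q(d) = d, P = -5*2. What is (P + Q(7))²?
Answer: 9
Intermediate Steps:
P = -10
(P + Q(7))² = (-10 + 7)² = (-3)² = 9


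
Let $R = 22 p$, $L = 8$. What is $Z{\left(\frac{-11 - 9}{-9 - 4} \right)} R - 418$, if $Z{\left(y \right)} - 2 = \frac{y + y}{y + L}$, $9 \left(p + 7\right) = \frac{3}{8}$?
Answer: $- \frac{23980}{31} \approx -773.55$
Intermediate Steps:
$p = - \frac{167}{24}$ ($p = -7 + \frac{3 \cdot \frac{1}{8}}{9} = -7 + \frac{1}{9} \cdot \frac{3}{8} = -7 + \frac{1}{24} = - \frac{167}{24} \approx -6.9583$)
$R = - \frac{1837}{12}$ ($R = 22 \left(- \frac{167}{24}\right) = - \frac{1837}{12} \approx -153.08$)
$Z{\left(y \right)} = 2 + \frac{2 y}{8 + y}$ ($Z{\left(y \right)} = 2 + \frac{y + y}{y + 8} = 2 + \frac{2 y}{8 + y}$)
$Z{\left(\frac{-11 - 9}{-9 - 4} \right)} R - 418 = \frac{4 \left(4 + \frac{-11 - 9}{-9 - 4}\right)}{8 + \frac{-11 - 9}{-9 - 4}} \left(- \frac{1837}{12}\right) - 418 = \frac{4 \left(4 - \frac{20}{-13}\right)}{8 - \frac{20}{-13}} \left(- \frac{1837}{12}\right) - 418 = \frac{4 \left(4 - - \frac{20}{13}\right)}{8 - - \frac{20}{13}} \left(- \frac{1837}{12}\right) - 418 = \frac{4 \left(4 + \frac{20}{13}\right)}{8 + \frac{20}{13}} \left(- \frac{1837}{12}\right) - 418 = 4 \frac{1}{\frac{124}{13}} \cdot \frac{72}{13} \left(- \frac{1837}{12}\right) - 418 = 4 \cdot \frac{13}{124} \cdot \frac{72}{13} \left(- \frac{1837}{12}\right) - 418 = \frac{72}{31} \left(- \frac{1837}{12}\right) - 418 = - \frac{11022}{31} - 418 = - \frac{23980}{31}$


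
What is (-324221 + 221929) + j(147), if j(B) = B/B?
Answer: -102291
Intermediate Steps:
j(B) = 1
(-324221 + 221929) + j(147) = (-324221 + 221929) + 1 = -102292 + 1 = -102291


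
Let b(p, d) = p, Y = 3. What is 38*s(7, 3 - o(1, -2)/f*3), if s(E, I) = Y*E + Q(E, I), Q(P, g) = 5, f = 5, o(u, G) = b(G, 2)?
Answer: 988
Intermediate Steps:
o(u, G) = G
s(E, I) = 5 + 3*E (s(E, I) = 3*E + 5 = 5 + 3*E)
38*s(7, 3 - o(1, -2)/f*3) = 38*(5 + 3*7) = 38*(5 + 21) = 38*26 = 988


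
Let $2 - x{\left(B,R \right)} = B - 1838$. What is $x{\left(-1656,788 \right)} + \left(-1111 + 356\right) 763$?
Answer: $-572569$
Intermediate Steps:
$x{\left(B,R \right)} = 1840 - B$ ($x{\left(B,R \right)} = 2 - \left(B - 1838\right) = 2 - \left(-1838 + B\right) = 1840 - B$)
$x{\left(-1656,788 \right)} + \left(-1111 + 356\right) 763 = \left(1840 - -1656\right) + \left(-1111 + 356\right) 763 = \left(1840 + 1656\right) - 576065 = 3496 - 576065 = -572569$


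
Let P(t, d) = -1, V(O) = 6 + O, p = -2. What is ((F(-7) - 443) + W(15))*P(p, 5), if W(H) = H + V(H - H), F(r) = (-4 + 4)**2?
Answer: 422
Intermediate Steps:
F(r) = 0 (F(r) = 0**2 = 0)
W(H) = 6 + H (W(H) = H + (6 + (H - H)) = H + (6 + 0) = H + 6 = 6 + H)
((F(-7) - 443) + W(15))*P(p, 5) = ((0 - 443) + (6 + 15))*(-1) = (-443 + 21)*(-1) = -422*(-1) = 422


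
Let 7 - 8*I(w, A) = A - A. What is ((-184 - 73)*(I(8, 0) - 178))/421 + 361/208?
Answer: 9620375/87568 ≈ 109.86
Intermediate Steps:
I(w, A) = 7/8 (I(w, A) = 7/8 - (A - A)/8 = 7/8 - ⅛*0 = 7/8 + 0 = 7/8)
((-184 - 73)*(I(8, 0) - 178))/421 + 361/208 = ((-184 - 73)*(7/8 - 178))/421 + 361/208 = -257*(-1417/8)*(1/421) + 361*(1/208) = (364169/8)*(1/421) + 361/208 = 364169/3368 + 361/208 = 9620375/87568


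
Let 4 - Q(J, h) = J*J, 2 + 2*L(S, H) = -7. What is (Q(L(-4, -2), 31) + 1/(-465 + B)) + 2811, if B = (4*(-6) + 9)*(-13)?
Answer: 1509163/540 ≈ 2794.7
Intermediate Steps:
L(S, H) = -9/2 (L(S, H) = -1 + (1/2)*(-7) = -1 - 7/2 = -9/2)
Q(J, h) = 4 - J**2 (Q(J, h) = 4 - J*J = 4 - J**2)
B = 195 (B = (-24 + 9)*(-13) = -15*(-13) = 195)
(Q(L(-4, -2), 31) + 1/(-465 + B)) + 2811 = ((4 - (-9/2)**2) + 1/(-465 + 195)) + 2811 = ((4 - 1*81/4) + 1/(-270)) + 2811 = ((4 - 81/4) - 1/270) + 2811 = (-65/4 - 1/270) + 2811 = -8777/540 + 2811 = 1509163/540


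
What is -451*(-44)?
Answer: 19844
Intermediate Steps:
-451*(-44) = -1*(-19844) = 19844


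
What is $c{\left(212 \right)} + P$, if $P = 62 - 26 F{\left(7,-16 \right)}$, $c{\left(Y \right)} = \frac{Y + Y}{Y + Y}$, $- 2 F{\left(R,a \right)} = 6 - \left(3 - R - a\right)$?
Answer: $-15$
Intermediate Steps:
$F{\left(R,a \right)} = - \frac{3}{2} - \frac{R}{2} - \frac{a}{2}$ ($F{\left(R,a \right)} = - \frac{6 - \left(3 - R - a\right)}{2} = - \frac{6 + \left(-3 + R + a\right)}{2} = - \frac{3 + R + a}{2} = - \frac{3}{2} - \frac{R}{2} - \frac{a}{2}$)
$c{\left(Y \right)} = 1$ ($c{\left(Y \right)} = \frac{2 Y}{2 Y} = 2 Y \frac{1}{2 Y} = 1$)
$P = -16$ ($P = 62 - 26 \left(- \frac{3}{2} - \frac{7}{2} - -8\right) = 62 - 26 \left(- \frac{3}{2} - \frac{7}{2} + 8\right) = 62 - 78 = -16$)
$c{\left(212 \right)} + P = 1 - 16 = -15$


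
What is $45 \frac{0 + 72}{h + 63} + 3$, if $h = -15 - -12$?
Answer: $57$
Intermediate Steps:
$h = -3$ ($h = -15 + 12 = -3$)
$45 \frac{0 + 72}{h + 63} + 3 = 45 \frac{0 + 72}{-3 + 63} + 3 = 45 \cdot \frac{72}{60} + 3 = 45 \cdot 72 \cdot \frac{1}{60} + 3 = 45 \cdot \frac{6}{5} + 3 = 54 + 3 = 57$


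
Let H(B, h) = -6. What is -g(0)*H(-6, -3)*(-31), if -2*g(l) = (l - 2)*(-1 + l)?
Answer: 186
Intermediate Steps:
g(l) = -(-1 + l)*(-2 + l)/2 (g(l) = -(l - 2)*(-1 + l)/2 = -(-2 + l)*(-1 + l)/2 = -(-1 + l)*(-2 + l)/2)
-g(0)*H(-6, -3)*(-31) = -(-1 - 1/2*0**2 + (3/2)*0)*(-6)*(-31) = -(-1 - 1/2*0 + 0)*(-6)*(-31) = -(-1 + 0 + 0)*(-6)*(-31) = -(-1*(-6))*(-31) = -6*(-31) = -1*(-186) = 186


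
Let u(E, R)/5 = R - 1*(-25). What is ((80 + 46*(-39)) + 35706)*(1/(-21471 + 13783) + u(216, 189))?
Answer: 34952949591/961 ≈ 3.6371e+7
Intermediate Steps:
u(E, R) = 125 + 5*R (u(E, R) = 5*(R - 1*(-25)) = 5*(R + 25) = 5*(25 + R) = 125 + 5*R)
((80 + 46*(-39)) + 35706)*(1/(-21471 + 13783) + u(216, 189)) = ((80 + 46*(-39)) + 35706)*(1/(-21471 + 13783) + (125 + 5*189)) = ((80 - 1794) + 35706)*(1/(-7688) + (125 + 945)) = (-1714 + 35706)*(-1/7688 + 1070) = 33992*(8226159/7688) = 34952949591/961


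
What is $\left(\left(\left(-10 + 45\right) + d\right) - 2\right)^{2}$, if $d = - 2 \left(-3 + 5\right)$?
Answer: $841$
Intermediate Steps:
$d = -4$ ($d = \left(-2\right) 2 = -4$)
$\left(\left(\left(-10 + 45\right) + d\right) - 2\right)^{2} = \left(\left(\left(-10 + 45\right) - 4\right) - 2\right)^{2} = \left(\left(35 - 4\right) - 2\right)^{2} = \left(31 - 2\right)^{2} = 29^{2} = 841$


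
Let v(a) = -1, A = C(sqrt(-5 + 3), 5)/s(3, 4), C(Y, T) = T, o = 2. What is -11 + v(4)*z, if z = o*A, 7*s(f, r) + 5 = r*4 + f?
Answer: -16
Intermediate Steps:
s(f, r) = -5/7 + f/7 + 4*r/7 (s(f, r) = -5/7 + (r*4 + f)/7 = -5/7 + (4*r + f)/7 = -5/7 + (f + 4*r)/7 = -5/7 + (f/7 + 4*r/7) = -5/7 + f/7 + 4*r/7)
A = 5/2 (A = 5/(-5/7 + (1/7)*3 + (4/7)*4) = 5/(-5/7 + 3/7 + 16/7) = 5/2 ≈ 2.5000)
z = 5 (z = 2*(5/2) = 5)
-11 + v(4)*z = -11 - 1*5 = -11 - 5 = -16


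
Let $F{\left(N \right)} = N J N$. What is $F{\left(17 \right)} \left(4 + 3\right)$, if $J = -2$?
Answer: $-4046$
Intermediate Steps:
$F{\left(N \right)} = - 2 N^{2}$ ($F{\left(N \right)} = N \left(-2\right) N = - 2 N N = - 2 N^{2}$)
$F{\left(17 \right)} \left(4 + 3\right) = - 2 \cdot 17^{2} \left(4 + 3\right) = \left(-2\right) 289 \cdot 7 = \left(-578\right) 7 = -4046$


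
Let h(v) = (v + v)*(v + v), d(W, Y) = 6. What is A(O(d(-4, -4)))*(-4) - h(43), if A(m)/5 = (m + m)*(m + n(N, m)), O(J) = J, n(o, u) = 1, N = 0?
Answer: -9076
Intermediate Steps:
A(m) = 10*m*(1 + m) (A(m) = 5*((m + m)*(m + 1)) = 5*((2*m)*(1 + m)) = 5*(2*m*(1 + m)) = 10*m*(1 + m))
h(v) = 4*v**2 (h(v) = (2*v)*(2*v) = 4*v**2)
A(O(d(-4, -4)))*(-4) - h(43) = (10*6*(1 + 6))*(-4) - 4*43**2 = (10*6*7)*(-4) - 4*1849 = 420*(-4) - 1*7396 = -1680 - 7396 = -9076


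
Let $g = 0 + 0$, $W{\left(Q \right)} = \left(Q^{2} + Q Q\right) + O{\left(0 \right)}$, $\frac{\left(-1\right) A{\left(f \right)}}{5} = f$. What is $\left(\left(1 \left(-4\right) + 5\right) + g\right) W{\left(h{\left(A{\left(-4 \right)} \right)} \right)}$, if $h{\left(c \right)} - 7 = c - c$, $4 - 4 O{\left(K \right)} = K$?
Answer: $99$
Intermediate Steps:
$A{\left(f \right)} = - 5 f$
$O{\left(K \right)} = 1 - \frac{K}{4}$
$h{\left(c \right)} = 7$ ($h{\left(c \right)} = 7 + \left(c - c\right) = 7 + 0 = 7$)
$W{\left(Q \right)} = 1 + 2 Q^{2}$ ($W{\left(Q \right)} = \left(Q^{2} + Q Q\right) + \left(1 - 0\right) = \left(Q^{2} + Q^{2}\right) + \left(1 + 0\right) = 2 Q^{2} + 1 = 1 + 2 Q^{2}$)
$g = 0$
$\left(\left(1 \left(-4\right) + 5\right) + g\right) W{\left(h{\left(A{\left(-4 \right)} \right)} \right)} = \left(\left(1 \left(-4\right) + 5\right) + 0\right) \left(1 + 2 \cdot 7^{2}\right) = \left(\left(-4 + 5\right) + 0\right) \left(1 + 2 \cdot 49\right) = \left(1 + 0\right) \left(1 + 98\right) = 1 \cdot 99 = 99$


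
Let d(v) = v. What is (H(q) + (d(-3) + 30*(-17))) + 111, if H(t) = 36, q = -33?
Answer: -366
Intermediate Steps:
(H(q) + (d(-3) + 30*(-17))) + 111 = (36 + (-3 + 30*(-17))) + 111 = (36 + (-3 - 510)) + 111 = (36 - 513) + 111 = -477 + 111 = -366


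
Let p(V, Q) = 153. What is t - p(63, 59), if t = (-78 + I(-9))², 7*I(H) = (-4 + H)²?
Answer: 134632/49 ≈ 2747.6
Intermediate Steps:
I(H) = (-4 + H)²/7
t = 142129/49 (t = (-78 + (-4 - 9)²/7)² = (-78 + (⅐)*(-13)²)² = (-78 + (⅐)*169)² = (-78 + 169/7)² = (-377/7)² = 142129/49 ≈ 2900.6)
t - p(63, 59) = 142129/49 - 1*153 = 142129/49 - 153 = 134632/49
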